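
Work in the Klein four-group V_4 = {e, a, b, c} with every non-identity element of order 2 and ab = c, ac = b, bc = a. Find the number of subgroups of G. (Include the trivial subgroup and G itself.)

5

|G| = 4, so by Lagrange every subgroup order divides 4. Divisors: 1, 2, 4.
Subgroups by order — order 1: 1; order 2: 3; order 4: 1.
Total: 1 + 3 + 1 = 5.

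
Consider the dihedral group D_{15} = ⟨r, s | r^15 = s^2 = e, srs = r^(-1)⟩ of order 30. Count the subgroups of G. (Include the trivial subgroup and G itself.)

|G| = 30, so by Lagrange every subgroup order divides 30. Divisors: 1, 2, 3, 5, 6, 10, 15, 30.
Subgroups by order — order 1: 1; order 2: 15; order 3: 1; order 5: 1; order 6: 5; order 10: 3; order 15: 1; order 30: 1.
Total: 1 + 15 + 1 + 1 + 5 + 3 + 1 + 1 = 28.

28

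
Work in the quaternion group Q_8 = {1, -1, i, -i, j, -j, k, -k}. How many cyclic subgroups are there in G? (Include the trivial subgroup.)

5

A cyclic subgroup of order d is generated by each of its φ(d) elements of order d, so the cyclic subgroups of order d number (#elements of order d)/φ(d).
Cyclic subgroups by order — order 1: 1; order 2: 1; order 4: 3.
Total: 5.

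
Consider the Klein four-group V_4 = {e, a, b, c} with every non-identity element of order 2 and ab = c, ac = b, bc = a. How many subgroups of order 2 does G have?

|G| = 4 and 2 | 4, so subgroups of order 2 are possible by Lagrange.
The subgroups of order 2 are: {e, a}; {e, b}; {e, c}.
So G has 3 subgroups of order 2.

3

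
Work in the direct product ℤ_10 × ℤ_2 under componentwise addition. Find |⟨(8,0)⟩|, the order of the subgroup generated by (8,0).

The order of (8,0) in Z_10 × Z_2 is lcm(ord(8) in Z_10, ord(0) in Z_2).
ord(8) = 5 and ord(0) = 1, so |⟨(8,0)⟩| = lcm(5, 1) = 5.

5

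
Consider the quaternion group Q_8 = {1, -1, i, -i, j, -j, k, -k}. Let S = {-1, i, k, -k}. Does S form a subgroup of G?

No

The identity 1 ∉ S, so S is not a subgroup.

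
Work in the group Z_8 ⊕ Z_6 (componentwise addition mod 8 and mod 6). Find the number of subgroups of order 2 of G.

|G| = 48 and 2 | 48, so subgroups of order 2 are possible by Lagrange.
The subgroups of order 2 are: {(0,0), (0,3)}; {(0,0), (4,0)}; {(0,0), (4,3)}.
So G has 3 subgroups of order 2.

3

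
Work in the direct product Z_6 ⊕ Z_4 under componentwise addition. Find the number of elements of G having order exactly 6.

An element (a,b) has order lcm(ord(a), ord(b)); count pairs with lcm equal to 6.
Enumerating gives 6 such elements.

6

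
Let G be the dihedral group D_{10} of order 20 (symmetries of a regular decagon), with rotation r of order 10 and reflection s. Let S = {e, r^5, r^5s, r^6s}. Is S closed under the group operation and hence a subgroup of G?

No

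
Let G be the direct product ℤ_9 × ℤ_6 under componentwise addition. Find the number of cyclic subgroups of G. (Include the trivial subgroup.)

16

Group the elements of G by the cyclic subgroup they generate; each cyclic subgroup of order d accounts for φ(d) elements.
Cyclic subgroups by order — order 1: 1; order 2: 1; order 3: 4; order 6: 4; order 9: 3; order 18: 3.
Total: 16.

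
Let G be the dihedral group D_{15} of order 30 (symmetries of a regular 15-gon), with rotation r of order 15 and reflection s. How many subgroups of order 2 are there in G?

|G| = 30 and 2 | 30, so subgroups of order 2 are possible by Lagrange.
The subgroups of order 2 are: {e, r^10s}; {e, r^11s}; {e, r^12s}; {e, r^13s}; … (15 in all).
So G has 15 subgroups of order 2.

15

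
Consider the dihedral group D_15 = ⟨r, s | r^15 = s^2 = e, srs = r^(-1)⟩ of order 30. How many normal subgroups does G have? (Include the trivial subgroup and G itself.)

5

G has 28 subgroups. Checking conjugation-invariance by order — order 1: 1/1 normal; order 2: 0/15 normal; order 3: 1/1 normal; order 5: 1/1 normal; order 6: 0/5 normal; order 10: 0/3 normal; order 15: 1/1 normal; order 30: 1/1 normal.
Total normal subgroups: 5.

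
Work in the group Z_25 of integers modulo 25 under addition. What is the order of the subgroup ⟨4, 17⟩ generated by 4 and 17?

25

|⟨4⟩| = 25 and |⟨17⟩| = 25, so |H| is a multiple of lcm(25, 25) = 25 and divides |G| = 25.
Closing {4, 17} under the group operation gives all of G, so |H| = 25.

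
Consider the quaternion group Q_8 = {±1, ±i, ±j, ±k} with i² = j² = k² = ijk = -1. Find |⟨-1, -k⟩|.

4

|⟨-1⟩| = 2 and |⟨-k⟩| = 4, so |H| is a multiple of lcm(2, 4) = 4 and divides |G| = 8.
Closing under the operation: H = {1, -1, k, -k}, so |H| = 4.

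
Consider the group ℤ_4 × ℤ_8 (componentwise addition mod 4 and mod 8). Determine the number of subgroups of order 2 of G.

|G| = 32 and 2 | 32, so subgroups of order 2 are possible by Lagrange.
The subgroups of order 2 are: {(0,0), (0,4)}; {(0,0), (2,0)}; {(0,0), (2,4)}.
So G has 3 subgroups of order 2.

3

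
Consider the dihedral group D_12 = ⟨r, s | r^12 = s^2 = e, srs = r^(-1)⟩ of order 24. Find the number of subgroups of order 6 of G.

|G| = 24 and 6 | 24, so subgroups of order 6 are possible by Lagrange.
The subgroups of order 6 are: {e, r^2, r^4, r^6, r^8, r^10}; {e, r^4, r^8, r^2s, r^6s, r^10s}; {e, r^4, r^8, r^3s, r^7s, r^11s}; {e, r^4, r^8, s, r^4s, r^8s}; … (5 in all).
So G has 5 subgroups of order 6.

5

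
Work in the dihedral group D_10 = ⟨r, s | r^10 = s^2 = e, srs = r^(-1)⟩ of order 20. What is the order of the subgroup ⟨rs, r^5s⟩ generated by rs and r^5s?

|⟨rs⟩| = 2 and |⟨r^5s⟩| = 2, so |H| is a multiple of lcm(2, 2) = 2 and divides |G| = 20.
Closing under the operation: H = {e, r^2, r^4, r^6, r^8, rs, r^3s, r^5s, r^7s, r^9s}, so |H| = 10.

10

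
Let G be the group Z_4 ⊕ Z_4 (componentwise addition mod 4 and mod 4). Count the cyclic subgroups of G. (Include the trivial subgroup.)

A cyclic subgroup of order d is generated by each of its φ(d) elements of order d, so the cyclic subgroups of order d number (#elements of order d)/φ(d).
Cyclic subgroups by order — order 1: 1; order 2: 3; order 4: 6.
Total: 10.

10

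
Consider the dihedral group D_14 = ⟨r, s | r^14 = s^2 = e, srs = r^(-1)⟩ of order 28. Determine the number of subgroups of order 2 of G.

|G| = 28 and 2 | 28, so subgroups of order 2 are possible by Lagrange.
The subgroups of order 2 are: {e, r^10s}; {e, r^11s}; {e, r^12s}; {e, r^13s}; … (15 in all).
So G has 15 subgroups of order 2.

15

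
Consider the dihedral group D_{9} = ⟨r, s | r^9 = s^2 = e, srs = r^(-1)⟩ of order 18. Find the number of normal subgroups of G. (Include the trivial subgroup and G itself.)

4

G has 16 subgroups. Checking conjugation-invariance by order — order 1: 1/1 normal; order 2: 0/9 normal; order 3: 1/1 normal; order 6: 0/3 normal; order 9: 1/1 normal; order 18: 1/1 normal.
Total normal subgroups: 4.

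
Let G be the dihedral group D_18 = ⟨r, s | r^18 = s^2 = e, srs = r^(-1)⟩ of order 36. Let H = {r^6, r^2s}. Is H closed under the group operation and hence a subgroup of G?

No

The identity e ∉ H, so H is not a subgroup.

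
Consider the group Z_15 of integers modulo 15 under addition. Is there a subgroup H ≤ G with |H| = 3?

Yes

3 | 15. A subgroup of order 3 is {0, 5, 10}.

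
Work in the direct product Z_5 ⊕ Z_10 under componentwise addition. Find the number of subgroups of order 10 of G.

6

|G| = 50 and 10 | 50, so subgroups of order 10 are possible by Lagrange.
The subgroups of order 10 are: {(0,0), (0,1), (0,2), (0,3), (0,4), (0,5), (0,6), (0,7), (0,8), (0,9)}; {(0,0), (0,5), (1,0), (1,5), (2,0), (2,5), (3,0), (3,5), (4,0), (4,5)}; {(0,0), (0,5), (1,1), (1,6), (2,2), (2,7), (3,3), (3,8), (4,4), (4,9)}; {(0,0), (0,5), (1,2), (1,7), (2,4), (2,9), (3,1), (3,6), (4,3), (4,8)}; … (6 in all).
So G has 6 subgroups of order 10.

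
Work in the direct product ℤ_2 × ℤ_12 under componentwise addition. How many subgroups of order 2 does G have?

3

|G| = 24 and 2 | 24, so subgroups of order 2 are possible by Lagrange.
The subgroups of order 2 are: {(0,0), (0,6)}; {(0,0), (1,0)}; {(0,0), (1,6)}.
So G has 3 subgroups of order 2.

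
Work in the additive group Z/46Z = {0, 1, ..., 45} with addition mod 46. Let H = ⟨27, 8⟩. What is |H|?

|⟨27⟩| = 46 and |⟨8⟩| = 23, so |H| is a multiple of lcm(46, 23) = 46 and divides |G| = 46.
Closing {27, 8} under the group operation gives all of G, so |H| = 46.

46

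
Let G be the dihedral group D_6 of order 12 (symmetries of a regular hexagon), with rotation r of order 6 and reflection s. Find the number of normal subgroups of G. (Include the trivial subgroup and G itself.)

7

G has 16 subgroups. Checking conjugation-invariance by order — order 1: 1/1 normal; order 2: 1/7 normal; order 3: 1/1 normal; order 4: 0/3 normal; order 6: 3/3 normal; order 12: 1/1 normal.
Total normal subgroups: 7.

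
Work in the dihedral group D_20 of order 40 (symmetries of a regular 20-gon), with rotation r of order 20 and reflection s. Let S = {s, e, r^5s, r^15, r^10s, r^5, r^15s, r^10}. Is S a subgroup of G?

Yes

|S| = 8 divides |G| = 40, consistent with Lagrange.
S contains the identity, every element's inverse is in S, and S is closed under ·: it is a subgroup.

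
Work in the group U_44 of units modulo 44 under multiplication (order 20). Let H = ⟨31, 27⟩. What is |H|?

10

|⟨31⟩| = 10 and |⟨27⟩| = 10, so |H| is a multiple of lcm(10, 10) = 10 and divides |G| = 20.
Closing under the operation: H = {1, 3, 5, 9, 15, 23, 25, 27, 31, 37}, so |H| = 10.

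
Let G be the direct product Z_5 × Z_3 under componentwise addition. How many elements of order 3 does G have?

2

An element (a,b) has order lcm(ord(a), ord(b)); count pairs with lcm equal to 3.
Enumerating gives 2 such elements.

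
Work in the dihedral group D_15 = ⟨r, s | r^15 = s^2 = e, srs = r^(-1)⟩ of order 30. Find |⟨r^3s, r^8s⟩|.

|⟨r^3s⟩| = 2 and |⟨r^8s⟩| = 2, so |H| is a multiple of lcm(2, 2) = 2 and divides |G| = 30.
Closing under the operation: H = {e, r^5, r^10, r^3s, r^8s, r^13s}, so |H| = 6.

6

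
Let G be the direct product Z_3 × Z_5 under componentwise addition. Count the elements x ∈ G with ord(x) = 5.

An element (a,b) has order lcm(ord(a), ord(b)); count pairs with lcm equal to 5.
Enumerating gives 4 such elements.

4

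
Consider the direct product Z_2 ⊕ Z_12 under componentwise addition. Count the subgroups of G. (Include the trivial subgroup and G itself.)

16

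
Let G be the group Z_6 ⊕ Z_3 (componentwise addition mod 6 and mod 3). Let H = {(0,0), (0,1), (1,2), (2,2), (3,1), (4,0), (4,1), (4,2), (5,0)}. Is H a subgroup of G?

No

(0,1) ∈ H but its inverse (0,2) ∉ H, so H is not a subgroup.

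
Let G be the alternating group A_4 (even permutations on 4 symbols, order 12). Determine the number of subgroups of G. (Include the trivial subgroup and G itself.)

|G| = 12, so by Lagrange every subgroup order divides 12. Divisors: 1, 2, 3, 4, 6, 12.
Subgroups by order — order 1: 1; order 2: 3; order 3: 4; order 4: 1; order 6: 0; order 12: 1.
Total: 1 + 3 + 4 + 1 + 0 + 1 = 10.

10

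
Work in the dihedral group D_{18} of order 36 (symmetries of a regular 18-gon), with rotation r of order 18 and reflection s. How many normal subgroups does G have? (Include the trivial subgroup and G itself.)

G has 45 subgroups. Checking conjugation-invariance by order — order 1: 1/1 normal; order 2: 1/19 normal; order 3: 1/1 normal; order 4: 0/9 normal; order 6: 1/7 normal; order 9: 1/1 normal; order 12: 0/3 normal; order 18: 3/3 normal; order 36: 1/1 normal.
Total normal subgroups: 9.

9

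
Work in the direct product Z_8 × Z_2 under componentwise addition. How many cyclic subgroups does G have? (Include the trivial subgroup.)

Each element a generates a cyclic subgroup ⟨a⟩; distinct elements may generate the same one (a cyclic group of order d has φ(d) generators).
Cyclic subgroups by order — order 1: 1; order 2: 3; order 4: 2; order 8: 2.
Total: 8.

8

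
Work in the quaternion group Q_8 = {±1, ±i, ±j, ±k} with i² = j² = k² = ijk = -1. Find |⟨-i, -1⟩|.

4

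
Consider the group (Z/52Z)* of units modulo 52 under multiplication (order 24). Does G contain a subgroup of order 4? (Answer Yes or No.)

4 | 24. A subgroup of order 4 is {1, 5, 21, 25}.

Yes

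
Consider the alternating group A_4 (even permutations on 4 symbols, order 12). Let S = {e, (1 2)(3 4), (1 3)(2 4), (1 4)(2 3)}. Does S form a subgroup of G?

Yes

|S| = 4 divides |G| = 12, consistent with Lagrange.
S contains the identity, every element's inverse is in S, and S is closed under ∘: it is a subgroup.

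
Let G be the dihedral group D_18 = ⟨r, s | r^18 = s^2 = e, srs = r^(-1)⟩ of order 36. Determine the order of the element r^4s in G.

2

Computing powers of r^4s: the smallest k with (r^4s)^k = e is k = 2.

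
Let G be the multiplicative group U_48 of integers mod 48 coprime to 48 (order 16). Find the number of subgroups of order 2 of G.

7

|G| = 16 and 2 | 16, so subgroups of order 2 are possible by Lagrange.
The subgroups of order 2 are: {1, 17}; {1, 23}; {1, 25}; {1, 31}; … (7 in all).
So G has 7 subgroups of order 2.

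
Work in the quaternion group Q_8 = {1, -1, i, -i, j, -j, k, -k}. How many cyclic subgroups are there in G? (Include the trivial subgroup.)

Group the elements of G by the cyclic subgroup they generate; each cyclic subgroup of order d accounts for φ(d) elements.
Cyclic subgroups by order — order 1: 1; order 2: 1; order 4: 3.
Total: 5.

5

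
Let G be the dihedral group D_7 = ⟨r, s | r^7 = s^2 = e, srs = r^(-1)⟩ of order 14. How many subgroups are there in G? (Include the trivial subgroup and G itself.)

10

|G| = 14, so by Lagrange every subgroup order divides 14. Divisors: 1, 2, 7, 14.
Subgroups by order — order 1: 1; order 2: 7; order 7: 1; order 14: 1.
Total: 1 + 7 + 1 + 1 = 10.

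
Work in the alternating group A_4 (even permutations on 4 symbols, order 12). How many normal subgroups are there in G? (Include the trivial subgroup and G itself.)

G has 10 subgroups. Checking conjugation-invariance by order — order 1: 1/1 normal; order 2: 0/3 normal; order 3: 0/4 normal; order 4: 1/1 normal; order 12: 1/1 normal.
Total normal subgroups: 3.

3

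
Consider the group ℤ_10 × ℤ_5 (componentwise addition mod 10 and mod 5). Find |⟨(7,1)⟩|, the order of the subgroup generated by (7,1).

10

The order of (7,1) in Z_10 × Z_5 is lcm(ord(7) in Z_10, ord(1) in Z_5).
ord(7) = 10 and ord(1) = 5, so |⟨(7,1)⟩| = lcm(10, 5) = 10.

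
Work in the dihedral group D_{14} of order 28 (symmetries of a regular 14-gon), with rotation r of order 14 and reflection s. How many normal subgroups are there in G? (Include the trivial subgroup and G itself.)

G has 28 subgroups. Checking conjugation-invariance by order — order 1: 1/1 normal; order 2: 1/15 normal; order 4: 0/7 normal; order 7: 1/1 normal; order 14: 3/3 normal; order 28: 1/1 normal.
Total normal subgroups: 7.

7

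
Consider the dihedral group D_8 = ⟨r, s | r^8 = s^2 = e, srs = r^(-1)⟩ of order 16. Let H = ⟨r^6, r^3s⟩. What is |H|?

|⟨r^6⟩| = 4 and |⟨r^3s⟩| = 2, so |H| is a multiple of lcm(4, 2) = 4 and divides |G| = 16.
Closing under the operation: H = {e, r^2, r^4, r^6, rs, r^3s, r^5s, r^7s}, so |H| = 8.

8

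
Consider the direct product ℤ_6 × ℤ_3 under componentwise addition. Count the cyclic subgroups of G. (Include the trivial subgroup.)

Each element a generates a cyclic subgroup ⟨a⟩; distinct elements may generate the same one (a cyclic group of order d has φ(d) generators).
Cyclic subgroups by order — order 1: 1; order 2: 1; order 3: 4; order 6: 4.
Total: 10.

10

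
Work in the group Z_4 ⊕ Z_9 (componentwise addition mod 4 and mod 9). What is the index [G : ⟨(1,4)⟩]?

1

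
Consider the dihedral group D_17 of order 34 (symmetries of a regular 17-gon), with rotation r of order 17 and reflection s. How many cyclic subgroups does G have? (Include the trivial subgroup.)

19

Each element a generates a cyclic subgroup ⟨a⟩; distinct elements may generate the same one (a cyclic group of order d has φ(d) generators).
Cyclic subgroups by order — order 1: 1; order 2: 17; order 17: 1.
Total: 19.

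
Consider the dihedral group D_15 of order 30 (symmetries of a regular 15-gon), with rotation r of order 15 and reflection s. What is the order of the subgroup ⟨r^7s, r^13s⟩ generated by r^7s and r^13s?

|⟨r^7s⟩| = 2 and |⟨r^13s⟩| = 2, so |H| is a multiple of lcm(2, 2) = 2 and divides |G| = 30.
Closing under the operation: H = {e, r^3, r^6, r^9, r^12, rs, r^4s, r^7s, r^10s, r^13s}, so |H| = 10.

10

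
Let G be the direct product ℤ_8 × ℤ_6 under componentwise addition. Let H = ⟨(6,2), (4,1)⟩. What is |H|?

24

|⟨(6,2)⟩| = 12 and |⟨(4,1)⟩| = 6, so |H| is a multiple of lcm(12, 6) = 12 and divides |G| = 48.
Closing under the operation: H = {(0,0), (0,1), (0,2), (0,3), (0,4), (0,5), (2,0), (2,1), (2,2), (2,3), (2,4), (2,5), (4,0), (4,1), (4,2), (4,3), (4,4), (4,5), (6,0), (6,1), (6,2), (6,3), (6,4), (6,5)}, so |H| = 24.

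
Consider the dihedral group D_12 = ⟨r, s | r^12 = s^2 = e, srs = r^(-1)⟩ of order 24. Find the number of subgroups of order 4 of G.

7

|G| = 24 and 4 | 24, so subgroups of order 4 are possible by Lagrange.
The subgroups of order 4 are: {e, r^6, r^4s, r^10s}; {e, r^6, r^5s, r^11s}; {e, r^6, r^2s, r^8s}; {e, r^3, r^6, r^9}; … (7 in all).
So G has 7 subgroups of order 4.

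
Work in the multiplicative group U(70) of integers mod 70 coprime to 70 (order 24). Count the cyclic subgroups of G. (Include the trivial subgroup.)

Each element a generates a cyclic subgroup ⟨a⟩; distinct elements may generate the same one (a cyclic group of order d has φ(d) generators).
Cyclic subgroups by order — order 1: 1; order 2: 3; order 3: 1; order 4: 2; order 6: 3; order 12: 2.
Total: 12.

12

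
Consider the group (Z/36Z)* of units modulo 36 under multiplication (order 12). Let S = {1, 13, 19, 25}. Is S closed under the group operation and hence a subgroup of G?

Closure fails: 19 · 25 = 7 ∉ S. So S is not a subgroup.

No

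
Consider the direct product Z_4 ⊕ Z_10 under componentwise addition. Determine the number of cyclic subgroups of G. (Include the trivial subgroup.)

A cyclic subgroup of order d is generated by each of its φ(d) elements of order d, so the cyclic subgroups of order d number (#elements of order d)/φ(d).
Cyclic subgroups by order — order 1: 1; order 2: 3; order 4: 2; order 5: 1; order 10: 3; order 20: 2.
Total: 12.

12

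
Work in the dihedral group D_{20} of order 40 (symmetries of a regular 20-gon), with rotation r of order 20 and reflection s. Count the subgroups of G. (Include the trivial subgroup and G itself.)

|G| = 40, so by Lagrange every subgroup order divides 40. Divisors: 1, 2, 4, 5, 8, 10, 20, 40.
Subgroups by order — order 1: 1; order 2: 21; order 4: 11; order 5: 1; order 8: 5; order 10: 5; order 20: 3; order 40: 1.
Total: 1 + 21 + 11 + 1 + 5 + 5 + 3 + 1 = 48.

48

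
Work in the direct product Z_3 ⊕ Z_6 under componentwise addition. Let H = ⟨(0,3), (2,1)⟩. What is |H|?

6

|⟨(0,3)⟩| = 2 and |⟨(2,1)⟩| = 6, so |H| is a multiple of lcm(2, 6) = 6 and divides |G| = 18.
Closing under the operation: H = {(0,0), (0,3), (1,2), (1,5), (2,1), (2,4)}, so |H| = 6.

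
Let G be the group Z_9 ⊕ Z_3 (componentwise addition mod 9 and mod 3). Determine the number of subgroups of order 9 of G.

|G| = 27 and 9 | 27, so subgroups of order 9 are possible by Lagrange.
The subgroups of order 9 are: {(0,0), (0,1), (0,2), (3,0), (3,1), (3,2), (6,0), (6,1), (6,2)}; {(0,0), (1,0), (2,0), (3,0), (4,0), (5,0), (6,0), (7,0), (8,0)}; {(0,0), (1,1), (2,2), (3,0), (4,1), (5,2), (6,0), (7,1), (8,2)}; {(0,0), (1,2), (2,1), (3,0), (4,2), (5,1), (6,0), (7,2), (8,1)}.
So G has 4 subgroups of order 9.

4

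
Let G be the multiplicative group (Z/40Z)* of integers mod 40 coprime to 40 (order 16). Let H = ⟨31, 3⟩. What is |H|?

8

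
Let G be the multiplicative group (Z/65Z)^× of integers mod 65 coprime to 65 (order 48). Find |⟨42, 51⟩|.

24

|⟨42⟩| = 12 and |⟨51⟩| = 2, so |H| is a multiple of lcm(12, 2) = 12 and divides |G| = 48.
Closing under the operation: H = {1, 3, 4, 9, 12, 14, 16, 17, 22, 23, 27, 29, 36, 38, 42, 43, 48, 49, 51, 53, 56, 61, 62, 64}, so |H| = 24.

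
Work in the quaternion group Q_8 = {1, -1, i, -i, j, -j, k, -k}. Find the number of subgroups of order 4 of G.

3

|G| = 8 and 4 | 8, so subgroups of order 4 are possible by Lagrange.
The subgroups of order 4 are: {1, -1, i, -i}; {1, -1, j, -j}; {1, -1, k, -k}.
So G has 3 subgroups of order 4.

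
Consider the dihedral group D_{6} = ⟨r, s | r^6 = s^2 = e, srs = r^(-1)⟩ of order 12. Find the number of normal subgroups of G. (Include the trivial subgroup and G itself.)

7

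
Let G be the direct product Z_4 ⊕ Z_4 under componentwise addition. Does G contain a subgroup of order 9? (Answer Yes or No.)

No

9 does not divide |G| = 16, so by Lagrange no subgroup of order 9 exists.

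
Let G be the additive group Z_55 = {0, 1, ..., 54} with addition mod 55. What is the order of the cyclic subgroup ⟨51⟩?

In Z_55, the order of an element a is n/gcd(a, n).
gcd(51, 55) = 1, so |⟨51⟩| = 55/1 = 55.

55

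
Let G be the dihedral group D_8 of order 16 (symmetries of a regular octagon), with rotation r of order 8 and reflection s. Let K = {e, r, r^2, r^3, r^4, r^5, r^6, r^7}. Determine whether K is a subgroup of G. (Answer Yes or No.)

|K| = 8 divides |G| = 16, consistent with Lagrange.
K contains the identity, every element's inverse is in K, and K is closed under ·: it is a subgroup.
In fact K = ⟨r^7⟩.

Yes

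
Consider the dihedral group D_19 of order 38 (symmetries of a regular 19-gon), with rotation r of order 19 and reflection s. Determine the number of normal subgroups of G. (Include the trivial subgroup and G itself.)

G has 22 subgroups. Checking conjugation-invariance by order — order 1: 1/1 normal; order 2: 0/19 normal; order 19: 1/1 normal; order 38: 1/1 normal.
Total normal subgroups: 3.

3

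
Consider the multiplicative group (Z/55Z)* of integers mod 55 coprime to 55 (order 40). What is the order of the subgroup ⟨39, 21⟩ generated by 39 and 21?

20

|⟨39⟩| = 10 and |⟨21⟩| = 2, so |H| is a multiple of lcm(10, 2) = 10 and divides |G| = 40.
Closing under the operation: H = {1, 4, 6, 9, 14, 16, 19, 21, 24, 26, 29, 31, 34, 36, 39, 41, 46, 49, 51, 54}, so |H| = 20.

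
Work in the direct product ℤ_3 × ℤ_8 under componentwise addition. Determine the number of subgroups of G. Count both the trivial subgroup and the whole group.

|G| = 24, so by Lagrange every subgroup order divides 24. Divisors: 1, 2, 3, 4, 6, 8, 12, 24.
Subgroups by order — order 1: 1; order 2: 1; order 3: 1; order 4: 1; order 6: 1; order 8: 1; order 12: 1; order 24: 1.
Total: 1 + 1 + 1 + 1 + 1 + 1 + 1 + 1 = 8.

8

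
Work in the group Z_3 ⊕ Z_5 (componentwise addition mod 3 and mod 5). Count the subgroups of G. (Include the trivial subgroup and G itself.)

4

|G| = 15, so by Lagrange every subgroup order divides 15. Divisors: 1, 3, 5, 15.
Subgroups by order — order 1: 1; order 3: 1; order 5: 1; order 15: 1.
Total: 1 + 1 + 1 + 1 = 4.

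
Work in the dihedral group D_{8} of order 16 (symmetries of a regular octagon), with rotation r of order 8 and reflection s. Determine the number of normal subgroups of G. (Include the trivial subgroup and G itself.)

7

G has 19 subgroups. Checking conjugation-invariance by order — order 1: 1/1 normal; order 2: 1/9 normal; order 4: 1/5 normal; order 8: 3/3 normal; order 16: 1/1 normal.
Total normal subgroups: 7.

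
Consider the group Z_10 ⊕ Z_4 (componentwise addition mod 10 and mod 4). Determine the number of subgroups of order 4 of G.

3

|G| = 40 and 4 | 40, so subgroups of order 4 are possible by Lagrange.
The subgroups of order 4 are: {(0,0), (0,1), (0,2), (0,3)}; {(0,0), (0,2), (5,0), (5,2)}; {(0,0), (0,2), (5,1), (5,3)}.
So G has 3 subgroups of order 4.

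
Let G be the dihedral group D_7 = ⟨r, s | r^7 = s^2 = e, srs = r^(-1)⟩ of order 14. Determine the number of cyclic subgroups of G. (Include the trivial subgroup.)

9

Each element a generates a cyclic subgroup ⟨a⟩; distinct elements may generate the same one (a cyclic group of order d has φ(d) generators).
Cyclic subgroups by order — order 1: 1; order 2: 7; order 7: 1.
Total: 9.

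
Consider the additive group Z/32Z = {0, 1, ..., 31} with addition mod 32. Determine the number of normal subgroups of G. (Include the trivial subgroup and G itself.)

6

G is abelian, so every subgroup is normal.
G has 6 subgroups in total, hence 6 normal subgroups.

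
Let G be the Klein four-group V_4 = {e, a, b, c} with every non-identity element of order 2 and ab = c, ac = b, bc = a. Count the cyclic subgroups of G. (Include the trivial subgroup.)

A cyclic subgroup of order d is generated by each of its φ(d) elements of order d, so the cyclic subgroups of order d number (#elements of order d)/φ(d).
Cyclic subgroups by order — order 1: 1; order 2: 3.
Total: 4.

4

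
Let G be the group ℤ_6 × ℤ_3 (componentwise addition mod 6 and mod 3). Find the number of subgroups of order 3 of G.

|G| = 18 and 3 | 18, so subgroups of order 3 are possible by Lagrange.
The subgroups of order 3 are: {(0,0), (0,1), (0,2)}; {(0,0), (2,0), (4,0)}; {(0,0), (2,1), (4,2)}; {(0,0), (2,2), (4,1)}.
So G has 4 subgroups of order 3.

4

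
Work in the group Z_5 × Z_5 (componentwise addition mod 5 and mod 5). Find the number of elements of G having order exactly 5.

24

An element (a,b) has order lcm(ord(a), ord(b)); count pairs with lcm equal to 5.
Enumerating gives 24 such elements.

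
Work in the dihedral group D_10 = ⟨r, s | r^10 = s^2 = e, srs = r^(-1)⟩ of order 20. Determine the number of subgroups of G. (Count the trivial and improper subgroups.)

22

|G| = 20, so by Lagrange every subgroup order divides 20. Divisors: 1, 2, 4, 5, 10, 20.
Subgroups by order — order 1: 1; order 2: 11; order 4: 5; order 5: 1; order 10: 3; order 20: 1.
Total: 1 + 11 + 5 + 1 + 3 + 1 = 22.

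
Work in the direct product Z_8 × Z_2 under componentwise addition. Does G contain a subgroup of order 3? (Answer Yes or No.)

3 does not divide |G| = 16, so by Lagrange no subgroup of order 3 exists.

No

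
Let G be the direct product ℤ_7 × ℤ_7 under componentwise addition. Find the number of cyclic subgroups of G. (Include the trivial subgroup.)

A cyclic subgroup of order d is generated by each of its φ(d) elements of order d, so the cyclic subgroups of order d number (#elements of order d)/φ(d).
Cyclic subgroups by order — order 1: 1; order 7: 8.
Total: 9.

9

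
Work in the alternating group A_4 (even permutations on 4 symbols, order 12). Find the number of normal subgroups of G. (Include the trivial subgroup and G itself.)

3

G has 10 subgroups. Checking conjugation-invariance by order — order 1: 1/1 normal; order 2: 0/3 normal; order 3: 0/4 normal; order 4: 1/1 normal; order 12: 1/1 normal.
Total normal subgroups: 3.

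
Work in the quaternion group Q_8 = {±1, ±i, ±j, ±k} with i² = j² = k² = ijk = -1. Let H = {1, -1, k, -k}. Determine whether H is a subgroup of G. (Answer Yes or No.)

Yes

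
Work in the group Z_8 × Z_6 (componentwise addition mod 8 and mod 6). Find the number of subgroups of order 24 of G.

3

|G| = 48 and 24 | 48, so subgroups of order 24 are possible by Lagrange.
The subgroups of order 24 are: {(0,0), (0,1), (0,2), (0,3), (0,4), (0,5), (2,0), (2,1), (2,2), (2,3), (2,4), (2,5), (4,0), (4,1), (4,2), (4,3), (4,4), (4,5), (6,0), (6,1), (6,2), (6,3), (6,4), (6,5)}; {(0,0), (0,2), (0,4), (1,0), (1,2), (1,4), (2,0), (2,2), (2,4), (3,0), (3,2), (3,4), (4,0), (4,2), (4,4), (5,0), (5,2), (5,4), (6,0), (6,2), (6,4), (7,0), (7,2), (7,4)}; {(0,0), (0,2), (0,4), (1,1), (1,3), (1,5), (2,0), (2,2), (2,4), (3,1), (3,3), (3,5), (4,0), (4,2), (4,4), (5,1), (5,3), (5,5), (6,0), (6,2), (6,4), (7,1), (7,3), (7,5)}.
So G has 3 subgroups of order 24.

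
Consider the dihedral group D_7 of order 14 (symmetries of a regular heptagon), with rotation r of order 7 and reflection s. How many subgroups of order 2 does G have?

|G| = 14 and 2 | 14, so subgroups of order 2 are possible by Lagrange.
The subgroups of order 2 are: {e, r^2s}; {e, r^3s}; {e, r^4s}; {e, r^5s}; … (7 in all).
So G has 7 subgroups of order 2.

7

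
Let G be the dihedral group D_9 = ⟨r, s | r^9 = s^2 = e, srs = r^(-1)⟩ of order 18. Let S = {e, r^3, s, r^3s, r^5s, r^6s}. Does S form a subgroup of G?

No

r^3 ∈ S but its inverse r^6 ∉ S, so S is not a subgroup.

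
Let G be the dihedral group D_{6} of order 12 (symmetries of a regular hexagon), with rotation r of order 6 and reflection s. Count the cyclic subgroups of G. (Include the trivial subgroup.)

A cyclic subgroup of order d is generated by each of its φ(d) elements of order d, so the cyclic subgroups of order d number (#elements of order d)/φ(d).
Cyclic subgroups by order — order 1: 1; order 2: 7; order 3: 1; order 6: 1.
Total: 10.

10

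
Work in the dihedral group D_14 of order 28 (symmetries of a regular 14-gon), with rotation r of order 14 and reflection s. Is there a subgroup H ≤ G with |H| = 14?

Yes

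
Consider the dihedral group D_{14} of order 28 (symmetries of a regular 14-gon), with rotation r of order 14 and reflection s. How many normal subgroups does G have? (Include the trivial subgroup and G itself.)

G has 28 subgroups. Checking conjugation-invariance by order — order 1: 1/1 normal; order 2: 1/15 normal; order 4: 0/7 normal; order 7: 1/1 normal; order 14: 3/3 normal; order 28: 1/1 normal.
Total normal subgroups: 7.

7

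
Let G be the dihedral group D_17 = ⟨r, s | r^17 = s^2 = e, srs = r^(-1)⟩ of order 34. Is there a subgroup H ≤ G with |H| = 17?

17 | 34. A subgroup of order 17 is {e, r, r^2, r^3, r^4, r^5, r^6, r^7, r^8, r^9, r^10, r^11, r^12, r^13, r^14, r^15, r^16}.

Yes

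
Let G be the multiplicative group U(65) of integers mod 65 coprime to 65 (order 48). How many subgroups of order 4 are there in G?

|G| = 48 and 4 | 48, so subgroups of order 4 are possible by Lagrange.
The subgroups of order 4 are: {1, 12, 14, 38}; {1, 14, 27, 53}; {1, 14, 51, 64}; {1, 18, 47, 64}; … (7 in all).
So G has 7 subgroups of order 4.

7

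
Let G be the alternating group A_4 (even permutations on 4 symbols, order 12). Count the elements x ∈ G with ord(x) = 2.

The elements of order 2 are: (1 2)(3 4), (1 3)(2 4), (1 4)(2 3).
That's 3.

3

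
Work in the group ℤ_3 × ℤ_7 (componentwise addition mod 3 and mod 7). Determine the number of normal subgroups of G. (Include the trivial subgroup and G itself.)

G is abelian, so every subgroup is normal.
G has 4 subgroups in total, hence 4 normal subgroups.

4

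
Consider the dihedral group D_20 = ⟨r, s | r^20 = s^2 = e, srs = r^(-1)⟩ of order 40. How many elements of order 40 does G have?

No element of G has order 40 (even though 40 | 40).

0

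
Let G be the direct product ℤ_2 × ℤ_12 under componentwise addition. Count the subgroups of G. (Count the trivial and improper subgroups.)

|G| = 24, so by Lagrange every subgroup order divides 24. Divisors: 1, 2, 3, 4, 6, 8, 12, 24.
Subgroups by order — order 1: 1; order 2: 3; order 3: 1; order 4: 3; order 6: 3; order 8: 1; order 12: 3; order 24: 1.
Total: 1 + 3 + 1 + 3 + 3 + 1 + 3 + 1 = 16.

16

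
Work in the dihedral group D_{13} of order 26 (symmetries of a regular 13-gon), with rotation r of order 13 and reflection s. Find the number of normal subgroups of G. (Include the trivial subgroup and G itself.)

G has 16 subgroups. Checking conjugation-invariance by order — order 1: 1/1 normal; order 2: 0/13 normal; order 13: 1/1 normal; order 26: 1/1 normal.
Total normal subgroups: 3.

3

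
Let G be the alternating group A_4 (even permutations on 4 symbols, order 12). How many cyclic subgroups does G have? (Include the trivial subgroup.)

8

Group the elements of G by the cyclic subgroup they generate; each cyclic subgroup of order d accounts for φ(d) elements.
Cyclic subgroups by order — order 1: 1; order 2: 3; order 3: 4.
Total: 8.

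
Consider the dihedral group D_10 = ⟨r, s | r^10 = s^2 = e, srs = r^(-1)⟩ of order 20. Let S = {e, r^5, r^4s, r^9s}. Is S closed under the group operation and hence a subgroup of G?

Yes

|S| = 4 divides |G| = 20, consistent with Lagrange.
S contains the identity, every element's inverse is in S, and S is closed under ·: it is a subgroup.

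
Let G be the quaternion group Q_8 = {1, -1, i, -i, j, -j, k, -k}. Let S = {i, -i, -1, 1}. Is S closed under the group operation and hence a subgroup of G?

|S| = 4 divides |G| = 8, consistent with Lagrange.
S contains the identity, every element's inverse is in S, and S is closed under ·: it is a subgroup.
In fact S = ⟨-i⟩.

Yes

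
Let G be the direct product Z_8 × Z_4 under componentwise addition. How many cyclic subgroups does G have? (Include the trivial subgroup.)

Group the elements of G by the cyclic subgroup they generate; each cyclic subgroup of order d accounts for φ(d) elements.
Cyclic subgroups by order — order 1: 1; order 2: 3; order 4: 6; order 8: 4.
Total: 14.

14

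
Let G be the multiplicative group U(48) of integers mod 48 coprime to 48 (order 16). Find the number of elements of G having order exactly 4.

8

The elements of order 4 are: 5, 11, 13, 19, 29, 35, 37, 43.
That's 8.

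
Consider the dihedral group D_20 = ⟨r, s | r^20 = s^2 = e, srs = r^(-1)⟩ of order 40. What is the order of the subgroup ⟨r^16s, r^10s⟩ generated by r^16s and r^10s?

20

|⟨r^16s⟩| = 2 and |⟨r^10s⟩| = 2, so |H| is a multiple of lcm(2, 2) = 2 and divides |G| = 40.
Closing under the operation: H = {e, r^2, r^4, r^6, r^8, r^10, r^12, r^14, r^16, r^18, s, r^2s, r^4s, r^6s, r^8s, r^10s, r^12s, r^14s, r^16s, r^18s}, so |H| = 20.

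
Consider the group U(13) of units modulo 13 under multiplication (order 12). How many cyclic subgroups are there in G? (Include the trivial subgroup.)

Each element a generates a cyclic subgroup ⟨a⟩; distinct elements may generate the same one (a cyclic group of order d has φ(d) generators).
Cyclic subgroups by order — order 1: 1; order 2: 1; order 3: 1; order 4: 1; order 6: 1; order 12: 1.
Total: 6.

6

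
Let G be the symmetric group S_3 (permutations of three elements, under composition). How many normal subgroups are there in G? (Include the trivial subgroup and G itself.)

3

G has 6 subgroups. Checking conjugation-invariance by order — order 1: 1/1 normal; order 2: 0/3 normal; order 3: 1/1 normal; order 6: 1/1 normal.
Total normal subgroups: 3.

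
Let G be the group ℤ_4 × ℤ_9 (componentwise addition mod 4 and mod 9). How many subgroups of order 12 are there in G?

|G| = 36 and 12 | 36, so subgroups of order 12 are possible by Lagrange.
The subgroups of order 12 are: {(0,0), (0,3), (0,6), (1,0), (1,3), (1,6), (2,0), (2,3), (2,6), (3,0), (3,3), (3,6)}.
So G has 1 subgroup of order 12.

1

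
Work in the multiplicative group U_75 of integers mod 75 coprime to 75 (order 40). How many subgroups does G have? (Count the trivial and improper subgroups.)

16

|G| = 40, so by Lagrange every subgroup order divides 40. Divisors: 1, 2, 4, 5, 8, 10, 20, 40.
Subgroups by order — order 1: 1; order 2: 3; order 4: 3; order 5: 1; order 8: 1; order 10: 3; order 20: 3; order 40: 1.
Total: 1 + 3 + 3 + 1 + 1 + 3 + 3 + 1 = 16.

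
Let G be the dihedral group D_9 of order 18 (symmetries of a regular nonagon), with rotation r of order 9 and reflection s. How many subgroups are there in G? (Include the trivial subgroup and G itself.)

16

|G| = 18, so by Lagrange every subgroup order divides 18. Divisors: 1, 2, 3, 6, 9, 18.
Subgroups by order — order 1: 1; order 2: 9; order 3: 1; order 6: 3; order 9: 1; order 18: 1.
Total: 1 + 9 + 1 + 3 + 1 + 1 = 16.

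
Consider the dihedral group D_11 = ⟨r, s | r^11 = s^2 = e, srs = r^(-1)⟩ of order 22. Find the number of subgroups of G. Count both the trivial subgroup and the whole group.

|G| = 22, so by Lagrange every subgroup order divides 22. Divisors: 1, 2, 11, 22.
Subgroups by order — order 1: 1; order 2: 11; order 11: 1; order 22: 1.
Total: 1 + 11 + 1 + 1 = 14.

14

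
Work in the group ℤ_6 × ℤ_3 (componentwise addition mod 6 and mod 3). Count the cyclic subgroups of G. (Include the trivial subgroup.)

10

Group the elements of G by the cyclic subgroup they generate; each cyclic subgroup of order d accounts for φ(d) elements.
Cyclic subgroups by order — order 1: 1; order 2: 1; order 3: 4; order 6: 4.
Total: 10.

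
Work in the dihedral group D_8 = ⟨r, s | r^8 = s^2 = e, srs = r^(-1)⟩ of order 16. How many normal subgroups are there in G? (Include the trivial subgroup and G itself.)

G has 19 subgroups. Checking conjugation-invariance by order — order 1: 1/1 normal; order 2: 1/9 normal; order 4: 1/5 normal; order 8: 3/3 normal; order 16: 1/1 normal.
Total normal subgroups: 7.

7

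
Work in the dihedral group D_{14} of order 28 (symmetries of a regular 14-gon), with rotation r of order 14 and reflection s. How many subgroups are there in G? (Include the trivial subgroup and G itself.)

28

|G| = 28, so by Lagrange every subgroup order divides 28. Divisors: 1, 2, 4, 7, 14, 28.
Subgroups by order — order 1: 1; order 2: 15; order 4: 7; order 7: 1; order 14: 3; order 28: 1.
Total: 1 + 15 + 7 + 1 + 3 + 1 = 28.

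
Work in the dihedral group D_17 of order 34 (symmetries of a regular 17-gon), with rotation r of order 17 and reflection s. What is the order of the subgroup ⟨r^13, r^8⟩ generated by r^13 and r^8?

17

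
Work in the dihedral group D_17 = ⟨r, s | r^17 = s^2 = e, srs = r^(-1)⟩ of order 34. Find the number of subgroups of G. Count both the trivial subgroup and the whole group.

|G| = 34, so by Lagrange every subgroup order divides 34. Divisors: 1, 2, 17, 34.
Subgroups by order — order 1: 1; order 2: 17; order 17: 1; order 34: 1.
Total: 1 + 17 + 1 + 1 = 20.

20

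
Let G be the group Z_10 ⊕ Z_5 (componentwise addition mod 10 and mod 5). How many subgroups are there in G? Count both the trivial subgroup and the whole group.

|G| = 50, so by Lagrange every subgroup order divides 50. Divisors: 1, 2, 5, 10, 25, 50.
Subgroups by order — order 1: 1; order 2: 1; order 5: 6; order 10: 6; order 25: 1; order 50: 1.
Total: 1 + 1 + 6 + 6 + 1 + 1 = 16.

16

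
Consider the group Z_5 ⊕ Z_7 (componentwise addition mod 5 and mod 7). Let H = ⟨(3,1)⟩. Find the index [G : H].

|⟨(3,1)⟩| = 35 and |G| = 35.
By Lagrange, [G : H] = |G|/|H| = 35/35 = 1.

1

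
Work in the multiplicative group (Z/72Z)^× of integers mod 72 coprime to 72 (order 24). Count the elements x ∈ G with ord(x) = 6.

Enumerating element orders in G gives 14 elements of order 6.

14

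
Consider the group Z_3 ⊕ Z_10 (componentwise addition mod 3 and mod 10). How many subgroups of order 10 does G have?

1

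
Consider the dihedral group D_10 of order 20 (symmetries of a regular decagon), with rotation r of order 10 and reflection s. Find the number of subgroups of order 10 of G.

3

|G| = 20 and 10 | 20, so subgroups of order 10 are possible by Lagrange.
The subgroups of order 10 are: {e, r, r^2, r^3, r^4, r^5, r^6, r^7, r^8, r^9}; {e, r^2, r^4, r^6, r^8, s, r^2s, r^4s, r^6s, r^8s}; {e, r^2, r^4, r^6, r^8, rs, r^3s, r^5s, r^7s, r^9s}.
So G has 3 subgroups of order 10.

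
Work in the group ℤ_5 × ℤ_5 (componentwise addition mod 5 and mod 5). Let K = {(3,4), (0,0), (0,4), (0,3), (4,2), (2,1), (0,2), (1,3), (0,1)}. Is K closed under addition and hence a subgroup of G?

No

|K| = 9 does not divide |G| = 25, so by Lagrange K is not a subgroup.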